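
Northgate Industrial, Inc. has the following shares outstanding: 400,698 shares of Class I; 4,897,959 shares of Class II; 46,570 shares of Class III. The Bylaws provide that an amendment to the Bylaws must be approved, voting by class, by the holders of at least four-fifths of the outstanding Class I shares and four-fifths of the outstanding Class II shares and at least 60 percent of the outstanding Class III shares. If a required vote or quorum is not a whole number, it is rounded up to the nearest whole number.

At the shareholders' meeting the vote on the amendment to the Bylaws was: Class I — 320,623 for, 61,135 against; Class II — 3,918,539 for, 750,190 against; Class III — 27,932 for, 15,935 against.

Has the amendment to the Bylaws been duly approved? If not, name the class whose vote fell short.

Class I: 4/5 of 400698 = 320558.40, rounded up to 320559; 320,559 required, 320,623 in favor — approved.
Class II: 4/5 of 4897959 = 3918367.20, rounded up to 3918368; 3,918,368 required, 3,918,539 in favor — approved.
Class III: 3/5 of 46570 = 27942; 27,942 required, 27,932 in favor — not approved.

Not approved — the Class III shares did not give the required vote.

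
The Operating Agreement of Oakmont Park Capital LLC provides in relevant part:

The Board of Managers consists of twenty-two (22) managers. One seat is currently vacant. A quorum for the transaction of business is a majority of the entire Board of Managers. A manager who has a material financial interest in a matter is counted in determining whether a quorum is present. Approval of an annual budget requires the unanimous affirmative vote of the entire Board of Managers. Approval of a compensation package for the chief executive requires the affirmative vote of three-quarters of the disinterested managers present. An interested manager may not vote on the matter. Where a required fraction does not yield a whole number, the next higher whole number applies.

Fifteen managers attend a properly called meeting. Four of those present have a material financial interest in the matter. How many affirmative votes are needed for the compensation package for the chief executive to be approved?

9

The compensation package for the chief executive requires three-fourths of the disinterested managers present (15 − 4 = 11).
3/4 of 11 = 8.25, rounded up to 9.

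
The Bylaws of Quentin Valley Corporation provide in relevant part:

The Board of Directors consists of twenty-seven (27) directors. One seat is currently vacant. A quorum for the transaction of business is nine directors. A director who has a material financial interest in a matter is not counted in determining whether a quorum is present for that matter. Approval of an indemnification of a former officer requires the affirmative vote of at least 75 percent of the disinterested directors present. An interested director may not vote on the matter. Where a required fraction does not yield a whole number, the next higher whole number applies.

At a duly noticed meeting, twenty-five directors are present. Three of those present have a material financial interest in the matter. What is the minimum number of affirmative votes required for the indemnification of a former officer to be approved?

17

The indemnification of a former officer requires three-fourths of the disinterested directors present (25 − 3 = 22).
3/4 of 22 = 16.50, rounded up to 17.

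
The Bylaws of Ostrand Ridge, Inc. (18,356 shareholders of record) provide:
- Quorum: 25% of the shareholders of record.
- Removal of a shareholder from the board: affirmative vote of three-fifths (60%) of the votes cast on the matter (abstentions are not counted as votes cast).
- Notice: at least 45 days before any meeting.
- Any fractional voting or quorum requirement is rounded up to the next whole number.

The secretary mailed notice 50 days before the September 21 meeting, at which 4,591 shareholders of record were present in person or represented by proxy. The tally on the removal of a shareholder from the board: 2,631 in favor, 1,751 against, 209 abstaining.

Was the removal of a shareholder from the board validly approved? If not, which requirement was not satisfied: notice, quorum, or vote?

Notice: 50 days given; 45 required. Satisfied.
Quorum: 25% of 18,356 = 4,589; 4,591 present. Satisfied.
Vote: requires three-fifths of the votes cast (4,591 − 209 abstaining = 4,382); 3/5 of 4382 = 2629.20, rounded up to 2630, so 2,630 needed; 2,631 in favor. Satisfied.

Valid — all requirements satisfied.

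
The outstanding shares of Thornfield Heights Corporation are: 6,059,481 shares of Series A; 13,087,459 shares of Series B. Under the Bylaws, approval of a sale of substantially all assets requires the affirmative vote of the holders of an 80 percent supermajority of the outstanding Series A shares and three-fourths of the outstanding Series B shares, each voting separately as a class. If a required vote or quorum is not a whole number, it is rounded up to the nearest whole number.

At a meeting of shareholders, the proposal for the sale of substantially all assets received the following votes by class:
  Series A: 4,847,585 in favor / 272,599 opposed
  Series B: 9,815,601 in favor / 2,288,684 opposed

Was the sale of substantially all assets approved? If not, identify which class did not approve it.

Approved — every class gave the required vote.

Series A: 4/5 of 6059481 = 4847584.80, rounded up to 4847585; 4,847,585 required, 4,847,585 in favor — approved.
Series B: 3/4 of 13087459 = 9815594.25, rounded up to 9815595; 9,815,595 required, 9,815,601 in favor — approved.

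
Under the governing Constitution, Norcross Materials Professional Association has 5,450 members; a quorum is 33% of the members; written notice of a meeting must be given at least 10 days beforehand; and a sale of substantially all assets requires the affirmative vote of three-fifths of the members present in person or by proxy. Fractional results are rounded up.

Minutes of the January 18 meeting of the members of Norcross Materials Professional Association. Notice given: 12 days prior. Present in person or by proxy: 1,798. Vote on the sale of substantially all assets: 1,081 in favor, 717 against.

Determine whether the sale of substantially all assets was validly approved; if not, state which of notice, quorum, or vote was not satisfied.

Notice: 12 days given; 10 required. Satisfied.
Quorum: 33% of 5,450 = 1,798.50, rounded up to 1,799; 1,798 present. Not satisfied.
Vote: requires three-fifths of those present (1,798); 3/5 of 1798 = 1078.80, rounded up to 1079, so 1,079 needed; 1,081 in favor. Satisfied.

Invalid — quorum requirement not satisfied.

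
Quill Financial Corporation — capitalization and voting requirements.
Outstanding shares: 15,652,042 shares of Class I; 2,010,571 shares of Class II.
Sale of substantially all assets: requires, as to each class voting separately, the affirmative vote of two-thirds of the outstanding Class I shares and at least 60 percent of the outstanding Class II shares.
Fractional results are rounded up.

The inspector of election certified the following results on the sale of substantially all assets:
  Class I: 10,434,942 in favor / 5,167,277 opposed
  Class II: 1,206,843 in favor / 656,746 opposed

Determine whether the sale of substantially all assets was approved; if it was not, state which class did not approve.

Approved — every class gave the required vote.

Class I: 2/3 of 15652042 = 10434694.67, rounded up to 10434695; 10,434,695 required, 10,434,942 in favor — approved.
Class II: 3/5 of 2010571 = 1206342.60, rounded up to 1206343; 1,206,343 required, 1,206,843 in favor — approved.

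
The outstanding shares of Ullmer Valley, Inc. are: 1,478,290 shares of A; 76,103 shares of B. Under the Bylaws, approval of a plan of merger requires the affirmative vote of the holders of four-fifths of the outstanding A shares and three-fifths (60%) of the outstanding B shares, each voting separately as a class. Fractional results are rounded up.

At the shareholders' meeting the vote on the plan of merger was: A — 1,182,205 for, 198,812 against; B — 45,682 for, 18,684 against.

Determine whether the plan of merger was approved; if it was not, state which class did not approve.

A: 4/5 of 1478290 = 1182632; 1,182,632 required, 1,182,205 in favor — not approved.
B: 3/5 of 76103 = 45661.80, rounded up to 45662; 45,662 required, 45,682 in favor — approved.

Not approved — the A shares did not give the required vote.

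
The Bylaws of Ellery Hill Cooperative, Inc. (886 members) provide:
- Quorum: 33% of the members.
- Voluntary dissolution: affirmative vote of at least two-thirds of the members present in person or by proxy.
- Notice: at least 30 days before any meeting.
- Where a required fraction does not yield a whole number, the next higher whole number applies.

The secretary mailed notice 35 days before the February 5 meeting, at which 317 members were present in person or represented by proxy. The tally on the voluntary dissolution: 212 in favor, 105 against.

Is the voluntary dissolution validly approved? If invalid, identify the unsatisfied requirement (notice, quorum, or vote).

Notice: 35 days given; 30 required. Satisfied.
Quorum: 33% of 886 = 292.38, rounded up to 293; 317 present. Satisfied.
Vote: requires two-thirds of those present (317); 2/3 of 317 = 211.33, rounded up to 212, so 212 needed; 212 in favor. Satisfied.

Valid — all requirements satisfied.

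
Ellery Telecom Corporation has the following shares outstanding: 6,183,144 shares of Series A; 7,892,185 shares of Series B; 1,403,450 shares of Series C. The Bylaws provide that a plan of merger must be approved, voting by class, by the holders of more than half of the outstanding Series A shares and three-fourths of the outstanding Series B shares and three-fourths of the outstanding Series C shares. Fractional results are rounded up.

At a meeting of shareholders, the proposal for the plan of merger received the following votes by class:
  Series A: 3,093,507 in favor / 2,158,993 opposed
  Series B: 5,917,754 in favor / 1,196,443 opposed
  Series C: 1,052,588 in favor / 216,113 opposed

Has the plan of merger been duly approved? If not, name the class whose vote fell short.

Not approved — the Series B shares did not give the required vote.

Series A: a majority of 6183144 is 3091573; 3,091,573 required, 3,093,507 in favor — approved.
Series B: 3/4 of 7892185 = 5919138.75, rounded up to 5919139; 5,919,139 required, 5,917,754 in favor — not approved.
Series C: 3/4 of 1403450 = 1052587.50, rounded up to 1052588; 1,052,588 required, 1,052,588 in favor — approved.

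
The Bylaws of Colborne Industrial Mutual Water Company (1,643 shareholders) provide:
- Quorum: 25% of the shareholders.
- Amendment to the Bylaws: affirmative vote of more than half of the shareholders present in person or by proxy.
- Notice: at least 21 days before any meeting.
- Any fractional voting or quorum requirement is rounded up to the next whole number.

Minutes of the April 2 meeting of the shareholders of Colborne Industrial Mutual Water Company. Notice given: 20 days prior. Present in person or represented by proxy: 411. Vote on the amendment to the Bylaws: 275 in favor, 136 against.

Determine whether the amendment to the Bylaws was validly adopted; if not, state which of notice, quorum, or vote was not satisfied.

Invalid — notice requirement not satisfied.

Notice: 20 days given; 21 required. Not satisfied.
Quorum: 25% of 1,643 = 410.75, rounded up to 411; 411 present. Satisfied.
Vote: requires a majority of those present (411); a majority of 411 is 206, so 206 needed; 275 in favor. Satisfied.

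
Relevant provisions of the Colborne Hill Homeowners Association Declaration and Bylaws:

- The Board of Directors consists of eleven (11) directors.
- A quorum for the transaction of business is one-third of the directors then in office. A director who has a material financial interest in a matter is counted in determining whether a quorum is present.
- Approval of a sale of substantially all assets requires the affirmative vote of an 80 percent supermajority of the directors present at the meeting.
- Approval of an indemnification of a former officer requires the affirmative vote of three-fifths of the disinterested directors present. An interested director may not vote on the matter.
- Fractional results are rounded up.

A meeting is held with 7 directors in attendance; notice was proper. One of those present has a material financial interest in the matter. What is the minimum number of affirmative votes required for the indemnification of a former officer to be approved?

4

The indemnification of a former officer requires three-fifths of the disinterested directors present (7 − 1 = 6).
3/5 of 6 = 3.60, rounded up to 4.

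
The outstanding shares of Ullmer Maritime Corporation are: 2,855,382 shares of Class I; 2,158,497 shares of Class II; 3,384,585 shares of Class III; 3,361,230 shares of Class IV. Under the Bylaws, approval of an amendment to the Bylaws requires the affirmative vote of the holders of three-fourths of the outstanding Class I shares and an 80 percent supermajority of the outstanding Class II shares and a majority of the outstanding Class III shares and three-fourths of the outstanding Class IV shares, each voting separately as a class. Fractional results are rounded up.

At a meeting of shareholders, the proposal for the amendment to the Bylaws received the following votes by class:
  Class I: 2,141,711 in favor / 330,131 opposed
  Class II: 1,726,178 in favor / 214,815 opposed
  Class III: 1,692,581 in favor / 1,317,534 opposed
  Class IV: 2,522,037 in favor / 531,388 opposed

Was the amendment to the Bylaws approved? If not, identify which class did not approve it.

Class I: 3/4 of 2855382 = 2141536.50, rounded up to 2141537; 2,141,537 required, 2,141,711 in favor — approved.
Class II: 4/5 of 2158497 = 1726797.60, rounded up to 1726798; 1,726,798 required, 1,726,178 in favor — not approved.
Class III: a majority of 3384585 is 1692293; 1,692,293 required, 1,692,581 in favor — approved.
Class IV: 3/4 of 3361230 = 2520922.50, rounded up to 2520923; 2,520,923 required, 2,522,037 in favor — approved.

Not approved — the Class II shares did not give the required vote.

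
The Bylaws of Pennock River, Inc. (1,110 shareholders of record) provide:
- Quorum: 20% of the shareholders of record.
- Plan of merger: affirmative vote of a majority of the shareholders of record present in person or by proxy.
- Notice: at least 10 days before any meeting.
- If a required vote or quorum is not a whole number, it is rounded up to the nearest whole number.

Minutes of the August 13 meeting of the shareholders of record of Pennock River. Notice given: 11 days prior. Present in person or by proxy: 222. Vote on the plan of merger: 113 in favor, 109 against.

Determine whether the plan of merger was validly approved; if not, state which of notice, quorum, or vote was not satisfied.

Notice: 11 days given; 10 required. Satisfied.
Quorum: 20% of 1,110 = 222; 222 present. Satisfied.
Vote: requires a majority of those present (222); a majority of 222 is 112, so 112 needed; 113 in favor. Satisfied.

Valid — all requirements satisfied.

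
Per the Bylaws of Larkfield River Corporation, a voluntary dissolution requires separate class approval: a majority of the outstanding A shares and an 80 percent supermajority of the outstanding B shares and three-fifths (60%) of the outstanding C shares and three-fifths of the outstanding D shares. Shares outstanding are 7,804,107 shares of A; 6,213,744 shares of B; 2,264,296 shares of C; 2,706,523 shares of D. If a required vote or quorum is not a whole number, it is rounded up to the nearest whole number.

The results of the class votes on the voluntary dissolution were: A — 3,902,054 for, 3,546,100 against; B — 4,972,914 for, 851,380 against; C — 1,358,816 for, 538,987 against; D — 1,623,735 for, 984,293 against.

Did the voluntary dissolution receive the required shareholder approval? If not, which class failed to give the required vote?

Not approved — the D shares did not give the required vote.

A: a majority of 7804107 is 3902054; 3,902,054 required, 3,902,054 in favor — approved.
B: 4/5 of 6213744 = 4970995.20, rounded up to 4970996; 4,970,996 required, 4,972,914 in favor — approved.
C: 3/5 of 2264296 = 1358577.60, rounded up to 1358578; 1,358,578 required, 1,358,816 in favor — approved.
D: 3/5 of 2706523 = 1623913.80, rounded up to 1623914; 1,623,914 required, 1,623,735 in favor — not approved.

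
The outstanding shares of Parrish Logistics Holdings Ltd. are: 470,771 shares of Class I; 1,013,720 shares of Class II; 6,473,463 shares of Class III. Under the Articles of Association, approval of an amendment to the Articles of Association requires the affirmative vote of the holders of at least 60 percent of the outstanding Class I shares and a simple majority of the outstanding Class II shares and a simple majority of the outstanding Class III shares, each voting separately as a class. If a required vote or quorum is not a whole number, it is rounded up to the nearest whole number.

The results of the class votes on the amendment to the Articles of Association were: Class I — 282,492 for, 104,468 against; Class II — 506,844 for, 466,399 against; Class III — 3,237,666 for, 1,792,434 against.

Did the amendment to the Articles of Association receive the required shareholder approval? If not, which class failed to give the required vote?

Not approved — the Class II shares did not give the required vote.

Class I: 3/5 of 470771 = 282462.60, rounded up to 282463; 282,463 required, 282,492 in favor — approved.
Class II: a majority of 1013720 is 506861; 506,861 required, 506,844 in favor — not approved.
Class III: a majority of 6473463 is 3236732; 3,236,732 required, 3,237,666 in favor — approved.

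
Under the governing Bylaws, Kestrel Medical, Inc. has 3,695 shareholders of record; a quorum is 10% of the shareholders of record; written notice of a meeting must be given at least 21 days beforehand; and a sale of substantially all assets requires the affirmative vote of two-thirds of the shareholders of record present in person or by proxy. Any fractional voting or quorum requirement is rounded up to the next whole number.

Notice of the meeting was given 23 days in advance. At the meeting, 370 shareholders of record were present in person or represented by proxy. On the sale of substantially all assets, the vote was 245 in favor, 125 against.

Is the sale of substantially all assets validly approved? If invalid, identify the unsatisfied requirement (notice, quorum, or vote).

Notice: 23 days given; 21 required. Satisfied.
Quorum: 10% of 3,695 = 369.50, rounded up to 370; 370 present. Satisfied.
Vote: requires two-thirds of those present (370); 2/3 of 370 = 246.67, rounded up to 247, so 247 needed; 245 in favor. Not satisfied.

Invalid — vote requirement not satisfied.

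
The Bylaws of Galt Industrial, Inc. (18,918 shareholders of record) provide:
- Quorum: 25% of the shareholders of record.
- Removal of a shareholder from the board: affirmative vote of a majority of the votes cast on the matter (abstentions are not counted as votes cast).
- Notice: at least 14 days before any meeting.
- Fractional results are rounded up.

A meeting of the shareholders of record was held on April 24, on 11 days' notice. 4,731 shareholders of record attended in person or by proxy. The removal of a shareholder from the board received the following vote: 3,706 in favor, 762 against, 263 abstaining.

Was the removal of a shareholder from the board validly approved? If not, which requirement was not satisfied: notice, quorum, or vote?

Invalid — notice requirement not satisfied.

Notice: 11 days given; 14 required. Not satisfied.
Quorum: 25% of 18,918 = 4,729.50, rounded up to 4,730; 4,731 present. Satisfied.
Vote: requires a majority of the votes cast (4,731 − 263 abstaining = 4,468); a majority of 4468 is 2235, so 2,235 needed; 3,706 in favor. Satisfied.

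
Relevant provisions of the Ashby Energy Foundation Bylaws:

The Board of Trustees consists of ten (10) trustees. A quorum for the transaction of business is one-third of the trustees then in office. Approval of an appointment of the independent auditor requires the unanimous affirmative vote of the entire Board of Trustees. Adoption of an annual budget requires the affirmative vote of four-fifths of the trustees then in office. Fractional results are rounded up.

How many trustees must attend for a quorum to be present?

4

1/3 of 10 = 3.33, rounded up to 4.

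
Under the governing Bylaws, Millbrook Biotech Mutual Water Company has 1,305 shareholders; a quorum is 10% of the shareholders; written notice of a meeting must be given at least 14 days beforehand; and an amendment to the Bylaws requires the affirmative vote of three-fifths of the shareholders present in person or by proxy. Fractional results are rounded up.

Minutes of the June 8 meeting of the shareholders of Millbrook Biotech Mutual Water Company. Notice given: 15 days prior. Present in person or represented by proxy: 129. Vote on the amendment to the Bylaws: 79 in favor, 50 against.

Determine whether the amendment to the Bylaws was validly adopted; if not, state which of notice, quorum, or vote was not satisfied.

Notice: 15 days given; 14 required. Satisfied.
Quorum: 10% of 1,305 = 130.50, rounded up to 131; 129 present. Not satisfied.
Vote: requires three-fifths of those present (129); 3/5 of 129 = 77.40, rounded up to 78, so 78 needed; 79 in favor. Satisfied.

Invalid — quorum requirement not satisfied.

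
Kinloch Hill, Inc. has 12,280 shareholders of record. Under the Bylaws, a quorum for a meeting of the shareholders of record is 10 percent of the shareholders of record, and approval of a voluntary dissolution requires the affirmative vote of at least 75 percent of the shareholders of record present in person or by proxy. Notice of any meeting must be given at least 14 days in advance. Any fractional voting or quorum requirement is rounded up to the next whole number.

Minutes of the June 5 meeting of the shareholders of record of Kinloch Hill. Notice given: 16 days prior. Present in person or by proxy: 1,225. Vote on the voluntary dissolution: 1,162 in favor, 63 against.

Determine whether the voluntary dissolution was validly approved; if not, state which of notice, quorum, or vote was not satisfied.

Invalid — quorum requirement not satisfied.

Notice: 16 days given; 14 required. Satisfied.
Quorum: 10% of 12,280 = 1,228; 1,225 present. Not satisfied.
Vote: requires three-fourths of those present (1,225); 3/4 of 1225 = 918.75, rounded up to 919, so 919 needed; 1,162 in favor. Satisfied.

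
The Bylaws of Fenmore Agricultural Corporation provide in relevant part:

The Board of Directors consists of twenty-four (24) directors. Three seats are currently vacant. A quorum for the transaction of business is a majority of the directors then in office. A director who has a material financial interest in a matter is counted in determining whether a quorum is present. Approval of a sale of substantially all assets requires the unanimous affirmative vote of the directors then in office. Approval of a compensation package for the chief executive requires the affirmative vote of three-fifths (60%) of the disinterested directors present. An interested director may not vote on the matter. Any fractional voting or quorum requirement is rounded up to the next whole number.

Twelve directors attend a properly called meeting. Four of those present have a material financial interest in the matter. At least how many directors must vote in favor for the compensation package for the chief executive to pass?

The compensation package for the chief executive requires three-fifths of the disinterested directors present (12 − 4 = 8).
3/5 of 8 = 4.80, rounded up to 5.

5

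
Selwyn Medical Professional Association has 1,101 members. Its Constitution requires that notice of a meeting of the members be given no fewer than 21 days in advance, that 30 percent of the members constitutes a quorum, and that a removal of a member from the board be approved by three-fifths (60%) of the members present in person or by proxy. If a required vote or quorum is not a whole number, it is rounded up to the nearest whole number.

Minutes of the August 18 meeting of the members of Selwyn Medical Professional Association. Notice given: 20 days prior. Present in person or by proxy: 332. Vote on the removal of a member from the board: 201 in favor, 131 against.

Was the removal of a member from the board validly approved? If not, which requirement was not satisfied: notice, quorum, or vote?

Notice: 20 days given; 21 required. Not satisfied.
Quorum: 30% of 1,101 = 330.30, rounded up to 331; 332 present. Satisfied.
Vote: requires three-fifths of those present (332); 3/5 of 332 = 199.20, rounded up to 200, so 200 needed; 201 in favor. Satisfied.

Invalid — notice requirement not satisfied.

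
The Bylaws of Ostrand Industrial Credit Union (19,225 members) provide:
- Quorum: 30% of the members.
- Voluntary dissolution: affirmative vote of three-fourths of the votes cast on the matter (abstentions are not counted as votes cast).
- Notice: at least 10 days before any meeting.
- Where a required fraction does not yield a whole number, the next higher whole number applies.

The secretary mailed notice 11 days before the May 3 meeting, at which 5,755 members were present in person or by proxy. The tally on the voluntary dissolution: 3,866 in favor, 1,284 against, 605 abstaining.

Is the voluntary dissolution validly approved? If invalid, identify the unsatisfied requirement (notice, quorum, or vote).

Invalid — quorum requirement not satisfied.

Notice: 11 days given; 10 required. Satisfied.
Quorum: 30% of 19,225 = 5,767.50, rounded up to 5,768; 5,755 present. Not satisfied.
Vote: requires three-fourths of the votes cast (5,755 − 605 abstaining = 5,150); 3/4 of 5150 = 3862.50, rounded up to 3863, so 3,863 needed; 3,866 in favor. Satisfied.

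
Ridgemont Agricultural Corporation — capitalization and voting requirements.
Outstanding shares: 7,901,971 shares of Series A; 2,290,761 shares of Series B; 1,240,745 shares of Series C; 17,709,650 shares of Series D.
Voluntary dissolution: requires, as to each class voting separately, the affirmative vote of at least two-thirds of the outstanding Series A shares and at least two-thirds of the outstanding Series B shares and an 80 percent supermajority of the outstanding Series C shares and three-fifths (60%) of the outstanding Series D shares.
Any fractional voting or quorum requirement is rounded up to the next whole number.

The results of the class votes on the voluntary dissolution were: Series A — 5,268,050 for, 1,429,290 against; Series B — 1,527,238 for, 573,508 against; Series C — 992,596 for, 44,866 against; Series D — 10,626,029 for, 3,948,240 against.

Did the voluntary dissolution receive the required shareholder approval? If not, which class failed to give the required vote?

Approved — every class gave the required vote.

Series A: 2/3 of 7901971 = 5267980.67, rounded up to 5267981; 5,267,981 required, 5,268,050 in favor — approved.
Series B: 2/3 of 2290761 = 1527174; 1,527,174 required, 1,527,238 in favor — approved.
Series C: 4/5 of 1240745 = 992596; 992,596 required, 992,596 in favor — approved.
Series D: 3/5 of 17709650 = 10625790; 10,625,790 required, 10,626,029 in favor — approved.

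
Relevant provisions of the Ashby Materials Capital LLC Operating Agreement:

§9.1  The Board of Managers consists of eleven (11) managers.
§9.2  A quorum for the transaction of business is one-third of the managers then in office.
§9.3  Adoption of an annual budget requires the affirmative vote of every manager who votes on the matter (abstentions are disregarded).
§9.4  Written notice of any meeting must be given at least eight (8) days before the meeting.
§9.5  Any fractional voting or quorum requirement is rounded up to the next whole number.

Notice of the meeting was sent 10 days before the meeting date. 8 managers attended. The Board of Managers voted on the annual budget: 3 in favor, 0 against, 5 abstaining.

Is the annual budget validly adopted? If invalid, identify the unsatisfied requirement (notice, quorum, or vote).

Notice: 10 days given; 8 required (10 ≥ 8). Satisfied.
Quorum: 8 present; quorum is 4. Satisfied.
Vote: the annual budget requires the unanimous vote of the votes cast (8 present − 5 abstaining = 3). Unanimous means all 3, so 3 affirmative votes are needed; 3 voted in favor. Satisfied.

Valid — all requirements satisfied.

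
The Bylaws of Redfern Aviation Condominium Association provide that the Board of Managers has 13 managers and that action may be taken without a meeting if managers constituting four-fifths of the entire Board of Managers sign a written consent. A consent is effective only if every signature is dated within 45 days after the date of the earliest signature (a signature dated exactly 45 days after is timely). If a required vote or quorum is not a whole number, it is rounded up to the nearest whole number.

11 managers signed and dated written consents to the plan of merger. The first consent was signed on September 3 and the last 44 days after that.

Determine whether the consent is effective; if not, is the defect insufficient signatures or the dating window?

Effective — both the signature and dating-window requirements are satisfied.

Signatures required: four-fifths of 13 — 4/5 of 13 = 10.40, rounded up to 11, so 11 needed; 11 signed. Sufficient.
Dating window: the latest signature is 44 days after the earliest; the limit is 45 days. Within the window.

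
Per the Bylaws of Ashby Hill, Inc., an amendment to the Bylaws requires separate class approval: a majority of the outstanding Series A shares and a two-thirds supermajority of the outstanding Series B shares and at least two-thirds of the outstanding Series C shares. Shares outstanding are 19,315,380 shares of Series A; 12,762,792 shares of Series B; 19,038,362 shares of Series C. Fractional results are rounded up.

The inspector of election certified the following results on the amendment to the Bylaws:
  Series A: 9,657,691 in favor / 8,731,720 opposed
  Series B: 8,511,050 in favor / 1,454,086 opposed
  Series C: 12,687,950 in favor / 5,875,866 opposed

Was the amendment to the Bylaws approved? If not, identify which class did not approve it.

Not approved — the Series C shares did not give the required vote.

Series A: a majority of 19315380 is 9657691; 9,657,691 required, 9,657,691 in favor — approved.
Series B: 2/3 of 12762792 = 8508528; 8,508,528 required, 8,511,050 in favor — approved.
Series C: 2/3 of 19038362 = 12692241.33, rounded up to 12692242; 12,692,242 required, 12,687,950 in favor — not approved.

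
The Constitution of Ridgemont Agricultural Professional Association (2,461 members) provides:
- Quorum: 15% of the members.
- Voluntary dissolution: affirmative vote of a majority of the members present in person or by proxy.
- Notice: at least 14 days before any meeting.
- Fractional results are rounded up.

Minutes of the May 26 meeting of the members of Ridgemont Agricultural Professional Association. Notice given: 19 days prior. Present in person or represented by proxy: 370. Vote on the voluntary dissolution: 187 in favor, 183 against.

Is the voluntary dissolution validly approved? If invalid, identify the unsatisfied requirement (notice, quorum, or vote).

Notice: 19 days given; 14 required. Satisfied.
Quorum: 15% of 2,461 = 369.15, rounded up to 370; 370 present. Satisfied.
Vote: requires a majority of those present (370); a majority of 370 is 186, so 186 needed; 187 in favor. Satisfied.

Valid — all requirements satisfied.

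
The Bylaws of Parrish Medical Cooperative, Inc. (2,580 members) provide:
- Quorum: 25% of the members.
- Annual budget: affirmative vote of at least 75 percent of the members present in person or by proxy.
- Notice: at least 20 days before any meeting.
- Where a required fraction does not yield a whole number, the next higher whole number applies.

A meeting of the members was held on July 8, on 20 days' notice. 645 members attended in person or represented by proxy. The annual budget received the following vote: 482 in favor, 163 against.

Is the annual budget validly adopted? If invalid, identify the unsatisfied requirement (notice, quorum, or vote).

Invalid — vote requirement not satisfied.

Notice: 20 days given; 20 required. Satisfied.
Quorum: 25% of 2,580 = 645; 645 present. Satisfied.
Vote: requires three-fourths of those present (645); 3/4 of 645 = 483.75, rounded up to 484, so 484 needed; 482 in favor. Not satisfied.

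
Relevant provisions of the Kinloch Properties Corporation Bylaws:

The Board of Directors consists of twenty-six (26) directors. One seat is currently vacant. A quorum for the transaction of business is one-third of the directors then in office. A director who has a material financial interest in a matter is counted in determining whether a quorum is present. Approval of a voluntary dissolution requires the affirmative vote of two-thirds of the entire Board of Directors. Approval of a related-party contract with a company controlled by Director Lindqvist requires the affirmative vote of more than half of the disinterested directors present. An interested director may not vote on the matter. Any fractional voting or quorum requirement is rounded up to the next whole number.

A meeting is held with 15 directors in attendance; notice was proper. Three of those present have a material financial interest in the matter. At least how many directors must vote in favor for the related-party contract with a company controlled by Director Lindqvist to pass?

The related-party contract with a company controlled by Director Lindqvist requires a majority of the disinterested directors present (15 − 3 = 12).
A majority of 12 is 7.

7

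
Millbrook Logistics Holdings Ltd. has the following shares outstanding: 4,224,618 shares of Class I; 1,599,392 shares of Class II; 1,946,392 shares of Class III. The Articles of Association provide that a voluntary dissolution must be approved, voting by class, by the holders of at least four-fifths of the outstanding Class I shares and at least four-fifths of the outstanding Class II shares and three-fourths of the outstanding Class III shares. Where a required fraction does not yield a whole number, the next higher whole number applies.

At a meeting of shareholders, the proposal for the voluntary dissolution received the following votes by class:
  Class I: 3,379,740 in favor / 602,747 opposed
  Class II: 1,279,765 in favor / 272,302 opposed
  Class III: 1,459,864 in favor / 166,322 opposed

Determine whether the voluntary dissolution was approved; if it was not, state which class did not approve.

Approved — every class gave the required vote.

Class I: 4/5 of 4224618 = 3379694.40, rounded up to 3379695; 3,379,695 required, 3,379,740 in favor — approved.
Class II: 4/5 of 1599392 = 1279513.60, rounded up to 1279514; 1,279,514 required, 1,279,765 in favor — approved.
Class III: 3/4 of 1946392 = 1459794; 1,459,794 required, 1,459,864 in favor — approved.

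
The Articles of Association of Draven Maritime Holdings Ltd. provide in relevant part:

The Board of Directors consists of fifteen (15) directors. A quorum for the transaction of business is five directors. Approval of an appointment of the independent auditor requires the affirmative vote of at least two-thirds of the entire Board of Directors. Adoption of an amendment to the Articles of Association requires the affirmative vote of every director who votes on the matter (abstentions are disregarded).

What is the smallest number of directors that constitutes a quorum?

The quorum is fixed at 5.

5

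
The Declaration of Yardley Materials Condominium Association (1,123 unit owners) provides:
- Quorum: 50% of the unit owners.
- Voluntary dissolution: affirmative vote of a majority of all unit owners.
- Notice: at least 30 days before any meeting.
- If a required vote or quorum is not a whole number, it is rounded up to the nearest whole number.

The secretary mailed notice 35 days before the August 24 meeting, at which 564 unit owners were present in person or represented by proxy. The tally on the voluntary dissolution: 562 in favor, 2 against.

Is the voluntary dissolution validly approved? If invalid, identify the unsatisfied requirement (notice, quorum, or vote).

Notice: 35 days given; 30 required. Satisfied.
Quorum: 50% of 1,123 = 561.50, rounded up to 562; 564 present. Satisfied.
Vote: requires a majority of all unit owners (1,123); a majority of 1123 is 562, so 562 needed; 562 in favor. Satisfied.

Valid — all requirements satisfied.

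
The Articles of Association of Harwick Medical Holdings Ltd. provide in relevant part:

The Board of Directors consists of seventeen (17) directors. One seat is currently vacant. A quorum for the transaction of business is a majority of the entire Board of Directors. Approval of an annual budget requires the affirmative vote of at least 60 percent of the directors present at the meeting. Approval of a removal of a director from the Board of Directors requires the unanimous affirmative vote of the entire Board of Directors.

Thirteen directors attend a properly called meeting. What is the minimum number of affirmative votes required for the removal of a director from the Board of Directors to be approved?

17

The removal of a director from the Board of Directors requires the unanimous vote of the entire Board of Directors (17).
Unanimous means all 17.
(Only 13 can vote, so the removal of a director from the Board of Directors cannot pass at this meeting, but the required vote is still 17.)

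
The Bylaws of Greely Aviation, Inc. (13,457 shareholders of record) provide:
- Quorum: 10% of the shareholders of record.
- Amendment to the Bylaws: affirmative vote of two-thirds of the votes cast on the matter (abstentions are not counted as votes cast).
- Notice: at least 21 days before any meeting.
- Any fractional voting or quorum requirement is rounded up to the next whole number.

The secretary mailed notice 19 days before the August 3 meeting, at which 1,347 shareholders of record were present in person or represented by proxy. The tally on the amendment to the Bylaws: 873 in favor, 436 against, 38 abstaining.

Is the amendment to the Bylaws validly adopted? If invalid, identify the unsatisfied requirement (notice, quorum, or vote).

Notice: 19 days given; 21 required. Not satisfied.
Quorum: 10% of 13,457 = 1,345.70, rounded up to 1,346; 1,347 present. Satisfied.
Vote: requires two-thirds of the votes cast (1,347 − 38 abstaining = 1,309); 2/3 of 1309 = 872.67, rounded up to 873, so 873 needed; 873 in favor. Satisfied.

Invalid — notice requirement not satisfied.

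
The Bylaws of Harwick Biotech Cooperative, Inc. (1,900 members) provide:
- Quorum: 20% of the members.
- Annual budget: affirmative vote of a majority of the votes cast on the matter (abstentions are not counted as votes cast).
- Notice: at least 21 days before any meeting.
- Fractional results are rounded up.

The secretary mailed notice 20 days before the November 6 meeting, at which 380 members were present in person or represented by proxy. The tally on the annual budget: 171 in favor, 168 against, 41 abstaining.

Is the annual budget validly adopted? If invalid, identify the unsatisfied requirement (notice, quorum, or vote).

Notice: 20 days given; 21 required. Not satisfied.
Quorum: 20% of 1,900 = 380; 380 present. Satisfied.
Vote: requires a majority of the votes cast (380 − 41 abstaining = 339); a majority of 339 is 170, so 170 needed; 171 in favor. Satisfied.

Invalid — notice requirement not satisfied.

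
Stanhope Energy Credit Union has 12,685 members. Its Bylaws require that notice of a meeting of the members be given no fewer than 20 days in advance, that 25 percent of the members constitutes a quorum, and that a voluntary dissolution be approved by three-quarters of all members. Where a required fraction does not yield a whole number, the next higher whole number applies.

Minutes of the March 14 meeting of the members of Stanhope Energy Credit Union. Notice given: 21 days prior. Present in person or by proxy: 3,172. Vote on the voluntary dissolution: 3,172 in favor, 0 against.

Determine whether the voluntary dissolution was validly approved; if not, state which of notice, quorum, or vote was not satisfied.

Notice: 21 days given; 20 required. Satisfied.
Quorum: 25% of 12,685 = 3,171.25, rounded up to 3,172; 3,172 present. Satisfied.
Vote: requires three-fourths of all members (12,685); 3/4 of 12685 = 9513.75, rounded up to 9514, so 9,514 needed; 3,172 in favor. Not satisfied.

Invalid — vote requirement not satisfied.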